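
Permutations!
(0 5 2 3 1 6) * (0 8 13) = [5, 6, 3, 1, 4, 2, 8, 7, 13, 9, 10, 11, 12, 0] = (0 5 2 3 1 6 8 13)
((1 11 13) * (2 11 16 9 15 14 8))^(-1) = (1 13 11 2 8 14 15 9 16)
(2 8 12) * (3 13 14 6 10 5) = (2 8 12)(3 13 14 6 10 5) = [0, 1, 8, 13, 4, 3, 10, 7, 12, 9, 5, 11, 2, 14, 6]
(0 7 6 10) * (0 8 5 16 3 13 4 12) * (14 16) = (0 7 6 10 8 5 14 16 3 13 4 12) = [7, 1, 2, 13, 12, 14, 10, 6, 5, 9, 8, 11, 0, 4, 16, 15, 3]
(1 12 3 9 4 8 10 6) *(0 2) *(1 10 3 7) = (0 2)(1 12 7)(3 9 4 8)(6 10) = [2, 12, 0, 9, 8, 5, 10, 1, 3, 4, 6, 11, 7]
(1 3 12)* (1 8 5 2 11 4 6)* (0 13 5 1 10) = (0 13 5 2 11 4 6 10)(1 3 12 8) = [13, 3, 11, 12, 6, 2, 10, 7, 1, 9, 0, 4, 8, 5]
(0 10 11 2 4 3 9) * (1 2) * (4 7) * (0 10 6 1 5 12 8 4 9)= [6, 2, 7, 0, 3, 12, 1, 9, 4, 10, 11, 5, 8]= (0 6 1 2 7 9 10 11 5 12 8 4 3)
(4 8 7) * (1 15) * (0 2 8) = (0 2 8 7 4)(1 15) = [2, 15, 8, 3, 0, 5, 6, 4, 7, 9, 10, 11, 12, 13, 14, 1]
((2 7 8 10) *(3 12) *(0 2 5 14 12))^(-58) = (0 5 2 14 7 12 8 3 10)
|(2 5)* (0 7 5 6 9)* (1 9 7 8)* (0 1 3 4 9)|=12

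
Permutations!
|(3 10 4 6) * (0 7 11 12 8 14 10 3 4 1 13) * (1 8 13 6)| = |(0 7 11 12 13)(1 6 4)(8 14 10)| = 15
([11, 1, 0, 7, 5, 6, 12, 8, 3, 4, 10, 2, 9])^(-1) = [2, 1, 11, 8, 9, 4, 5, 3, 7, 12, 10, 0, 6]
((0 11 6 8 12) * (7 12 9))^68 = (0 7 8 11 12 9 6)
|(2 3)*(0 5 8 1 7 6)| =6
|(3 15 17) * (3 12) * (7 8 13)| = 12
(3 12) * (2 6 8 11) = (2 6 8 11)(3 12) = [0, 1, 6, 12, 4, 5, 8, 7, 11, 9, 10, 2, 3]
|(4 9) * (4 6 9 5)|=2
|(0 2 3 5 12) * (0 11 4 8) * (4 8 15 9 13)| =28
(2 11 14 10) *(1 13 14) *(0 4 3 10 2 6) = (0 4 3 10 6)(1 13 14 2 11) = [4, 13, 11, 10, 3, 5, 0, 7, 8, 9, 6, 1, 12, 14, 2]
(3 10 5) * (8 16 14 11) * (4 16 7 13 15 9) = (3 10 5)(4 16 14 11 8 7 13 15 9) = [0, 1, 2, 10, 16, 3, 6, 13, 7, 4, 5, 8, 12, 15, 11, 9, 14]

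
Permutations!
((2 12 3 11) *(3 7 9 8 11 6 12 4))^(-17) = (2 4 3 6 12 7 9 8 11)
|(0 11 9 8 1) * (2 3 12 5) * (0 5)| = 9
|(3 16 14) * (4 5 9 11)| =|(3 16 14)(4 5 9 11)| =12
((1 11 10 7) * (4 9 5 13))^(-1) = (1 7 10 11)(4 13 5 9)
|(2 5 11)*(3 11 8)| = 5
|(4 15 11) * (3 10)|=|(3 10)(4 15 11)|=6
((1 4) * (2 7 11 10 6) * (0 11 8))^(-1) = (0 8 7 2 6 10 11)(1 4)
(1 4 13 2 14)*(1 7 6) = (1 4 13 2 14 7 6) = [0, 4, 14, 3, 13, 5, 1, 6, 8, 9, 10, 11, 12, 2, 7]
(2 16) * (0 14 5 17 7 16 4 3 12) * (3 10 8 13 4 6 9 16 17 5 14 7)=(0 7 17 3 12)(2 6 9 16)(4 10 8 13)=[7, 1, 6, 12, 10, 5, 9, 17, 13, 16, 8, 11, 0, 4, 14, 15, 2, 3]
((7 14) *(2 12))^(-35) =((2 12)(7 14))^(-35) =(2 12)(7 14)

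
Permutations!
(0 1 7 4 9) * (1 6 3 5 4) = (0 6 3 5 4 9)(1 7) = [6, 7, 2, 5, 9, 4, 3, 1, 8, 0]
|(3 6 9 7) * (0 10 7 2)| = |(0 10 7 3 6 9 2)| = 7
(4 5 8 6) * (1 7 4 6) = (1 7 4 5 8) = [0, 7, 2, 3, 5, 8, 6, 4, 1]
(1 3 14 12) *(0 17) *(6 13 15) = (0 17)(1 3 14 12)(6 13 15) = [17, 3, 2, 14, 4, 5, 13, 7, 8, 9, 10, 11, 1, 15, 12, 6, 16, 0]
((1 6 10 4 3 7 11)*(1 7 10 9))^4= ((1 6 9)(3 10 4)(7 11))^4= (11)(1 6 9)(3 10 4)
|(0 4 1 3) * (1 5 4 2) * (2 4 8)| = 7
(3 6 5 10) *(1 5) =(1 5 10 3 6) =[0, 5, 2, 6, 4, 10, 1, 7, 8, 9, 3]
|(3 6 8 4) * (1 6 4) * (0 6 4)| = 6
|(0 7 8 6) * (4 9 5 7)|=|(0 4 9 5 7 8 6)|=7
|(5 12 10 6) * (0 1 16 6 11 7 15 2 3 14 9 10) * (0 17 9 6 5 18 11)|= 8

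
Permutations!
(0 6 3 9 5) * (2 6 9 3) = [9, 1, 6, 3, 4, 0, 2, 7, 8, 5] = (0 9 5)(2 6)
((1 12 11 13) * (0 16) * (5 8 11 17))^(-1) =(0 16)(1 13 11 8 5 17 12) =((0 16)(1 12 17 5 8 11 13))^(-1)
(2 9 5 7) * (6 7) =(2 9 5 6 7) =[0, 1, 9, 3, 4, 6, 7, 2, 8, 5]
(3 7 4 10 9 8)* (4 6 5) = (3 7 6 5 4 10 9 8) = [0, 1, 2, 7, 10, 4, 5, 6, 3, 8, 9]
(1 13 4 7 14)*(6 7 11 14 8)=[0, 13, 2, 3, 11, 5, 7, 8, 6, 9, 10, 14, 12, 4, 1]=(1 13 4 11 14)(6 7 8)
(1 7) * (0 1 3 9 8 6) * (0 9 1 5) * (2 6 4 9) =(0 5)(1 7 3)(2 6)(4 9 8) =[5, 7, 6, 1, 9, 0, 2, 3, 4, 8]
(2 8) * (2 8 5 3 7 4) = (8)(2 5 3 7 4) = [0, 1, 5, 7, 2, 3, 6, 4, 8]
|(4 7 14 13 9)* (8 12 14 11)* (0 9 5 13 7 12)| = 8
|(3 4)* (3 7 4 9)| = |(3 9)(4 7)| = 2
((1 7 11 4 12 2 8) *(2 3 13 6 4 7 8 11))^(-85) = ((1 8)(2 11 7)(3 13 6 4 12))^(-85) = (13)(1 8)(2 7 11)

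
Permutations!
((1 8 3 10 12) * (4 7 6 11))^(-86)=((1 8 3 10 12)(4 7 6 11))^(-86)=(1 12 10 3 8)(4 6)(7 11)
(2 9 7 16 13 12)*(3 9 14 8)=(2 14 8 3 9 7 16 13 12)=[0, 1, 14, 9, 4, 5, 6, 16, 3, 7, 10, 11, 2, 12, 8, 15, 13]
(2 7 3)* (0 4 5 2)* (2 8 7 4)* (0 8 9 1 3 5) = (0 2 4)(1 3 8 7 5 9) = [2, 3, 4, 8, 0, 9, 6, 5, 7, 1]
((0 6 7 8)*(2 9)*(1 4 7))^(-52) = ((0 6 1 4 7 8)(2 9))^(-52) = (9)(0 1 7)(4 8 6)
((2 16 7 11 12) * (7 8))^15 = ((2 16 8 7 11 12))^15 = (2 7)(8 12)(11 16)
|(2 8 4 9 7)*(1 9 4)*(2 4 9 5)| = |(1 5 2 8)(4 9 7)| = 12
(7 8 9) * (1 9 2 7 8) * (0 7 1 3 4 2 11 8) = (0 7 3 4 2 1 9)(8 11) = [7, 9, 1, 4, 2, 5, 6, 3, 11, 0, 10, 8]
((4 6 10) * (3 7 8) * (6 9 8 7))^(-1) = ((3 6 10 4 9 8))^(-1) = (3 8 9 4 10 6)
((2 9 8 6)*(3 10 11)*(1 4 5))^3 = (11)(2 6 8 9)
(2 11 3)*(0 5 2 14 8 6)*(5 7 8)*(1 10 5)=(0 7 8 6)(1 10 5 2 11 3 14)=[7, 10, 11, 14, 4, 2, 0, 8, 6, 9, 5, 3, 12, 13, 1]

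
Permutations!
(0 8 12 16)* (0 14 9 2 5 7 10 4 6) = (0 8 12 16 14 9 2 5 7 10 4 6) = [8, 1, 5, 3, 6, 7, 0, 10, 12, 2, 4, 11, 16, 13, 9, 15, 14]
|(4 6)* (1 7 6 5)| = |(1 7 6 4 5)| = 5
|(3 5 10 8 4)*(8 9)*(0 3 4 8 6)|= 6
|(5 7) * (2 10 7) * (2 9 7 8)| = |(2 10 8)(5 9 7)| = 3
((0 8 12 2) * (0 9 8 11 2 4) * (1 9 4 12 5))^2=(12)(0 2)(1 8)(4 11)(5 9)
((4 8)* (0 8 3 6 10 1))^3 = ((0 8 4 3 6 10 1))^3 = (0 3 1 4 10 8 6)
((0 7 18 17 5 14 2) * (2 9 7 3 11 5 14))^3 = ((0 3 11 5 2)(7 18 17 14 9))^3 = (0 5 3 2 11)(7 14 18 9 17)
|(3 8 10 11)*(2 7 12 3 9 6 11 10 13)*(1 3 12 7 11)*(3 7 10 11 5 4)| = |(1 7 10 11 9 6)(2 5 4 3 8 13)| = 6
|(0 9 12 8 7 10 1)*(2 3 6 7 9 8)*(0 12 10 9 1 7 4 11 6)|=|(0 8 1 12 2 3)(4 11 6)(7 9 10)|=6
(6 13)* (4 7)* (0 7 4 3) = [7, 1, 2, 0, 4, 5, 13, 3, 8, 9, 10, 11, 12, 6] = (0 7 3)(6 13)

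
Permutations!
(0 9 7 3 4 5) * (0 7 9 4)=(9)(0 4 5 7 3)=[4, 1, 2, 0, 5, 7, 6, 3, 8, 9]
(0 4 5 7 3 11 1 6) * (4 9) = [9, 6, 2, 11, 5, 7, 0, 3, 8, 4, 10, 1] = (0 9 4 5 7 3 11 1 6)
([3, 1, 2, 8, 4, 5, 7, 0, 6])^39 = (0 7 6 8 3)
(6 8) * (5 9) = (5 9)(6 8) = [0, 1, 2, 3, 4, 9, 8, 7, 6, 5]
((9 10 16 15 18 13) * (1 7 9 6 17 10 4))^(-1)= ((1 7 9 4)(6 17 10 16 15 18 13))^(-1)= (1 4 9 7)(6 13 18 15 16 10 17)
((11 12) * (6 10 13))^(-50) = (6 10 13)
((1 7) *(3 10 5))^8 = (3 5 10)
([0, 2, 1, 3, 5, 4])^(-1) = [0, 2, 1, 3, 5, 4]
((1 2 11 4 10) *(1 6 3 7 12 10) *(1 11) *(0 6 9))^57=(0 6 3 7 12 10 9)(1 2)(4 11)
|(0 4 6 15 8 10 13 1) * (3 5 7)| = 24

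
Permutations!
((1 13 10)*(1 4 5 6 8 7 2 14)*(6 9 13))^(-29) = ((1 6 8 7 2 14)(4 5 9 13 10))^(-29) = (1 6 8 7 2 14)(4 5 9 13 10)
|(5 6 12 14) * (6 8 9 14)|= |(5 8 9 14)(6 12)|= 4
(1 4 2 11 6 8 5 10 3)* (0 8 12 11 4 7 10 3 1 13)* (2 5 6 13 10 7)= [8, 2, 4, 10, 5, 3, 12, 7, 6, 9, 1, 13, 11, 0]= (0 8 6 12 11 13)(1 2 4 5 3 10)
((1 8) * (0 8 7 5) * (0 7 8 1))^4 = ((0 1 8)(5 7))^4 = (0 1 8)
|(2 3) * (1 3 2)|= |(1 3)|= 2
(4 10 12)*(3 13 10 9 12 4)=[0, 1, 2, 13, 9, 5, 6, 7, 8, 12, 4, 11, 3, 10]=(3 13 10 4 9 12)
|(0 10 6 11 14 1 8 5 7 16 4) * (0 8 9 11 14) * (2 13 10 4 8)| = 20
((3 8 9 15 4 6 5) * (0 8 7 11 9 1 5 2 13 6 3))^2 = ((0 8 1 5)(2 13 6)(3 7 11 9 15 4))^2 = (0 1)(2 6 13)(3 11 15)(4 7 9)(5 8)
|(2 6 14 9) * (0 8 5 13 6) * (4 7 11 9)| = |(0 8 5 13 6 14 4 7 11 9 2)| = 11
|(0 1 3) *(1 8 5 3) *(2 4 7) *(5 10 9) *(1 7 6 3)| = |(0 8 10 9 5 1 7 2 4 6 3)| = 11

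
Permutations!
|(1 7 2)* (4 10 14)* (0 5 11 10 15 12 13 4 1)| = 8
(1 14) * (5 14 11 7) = [0, 11, 2, 3, 4, 14, 6, 5, 8, 9, 10, 7, 12, 13, 1] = (1 11 7 5 14)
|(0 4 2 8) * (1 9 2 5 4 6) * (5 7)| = 6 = |(0 6 1 9 2 8)(4 7 5)|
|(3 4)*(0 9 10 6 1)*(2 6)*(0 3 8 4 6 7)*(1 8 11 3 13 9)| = |(0 1 13 9 10 2 7)(3 6 8 4 11)| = 35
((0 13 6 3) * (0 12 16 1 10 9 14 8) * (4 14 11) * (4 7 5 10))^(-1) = ((0 13 6 3 12 16 1 4 14 8)(5 10 9 11 7))^(-1) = (0 8 14 4 1 16 12 3 6 13)(5 7 11 9 10)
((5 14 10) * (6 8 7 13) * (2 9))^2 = (5 10 14)(6 7)(8 13)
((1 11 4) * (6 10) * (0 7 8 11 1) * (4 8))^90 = ((0 7 4)(6 10)(8 11))^90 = (11)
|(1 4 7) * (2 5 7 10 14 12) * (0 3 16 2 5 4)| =|(0 3 16 2 4 10 14 12 5 7 1)| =11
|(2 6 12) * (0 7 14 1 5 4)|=6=|(0 7 14 1 5 4)(2 6 12)|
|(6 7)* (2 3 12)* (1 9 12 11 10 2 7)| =20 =|(1 9 12 7 6)(2 3 11 10)|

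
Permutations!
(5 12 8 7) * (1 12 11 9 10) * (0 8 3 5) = (0 8 7)(1 12 3 5 11 9 10) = [8, 12, 2, 5, 4, 11, 6, 0, 7, 10, 1, 9, 3]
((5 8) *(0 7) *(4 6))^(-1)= (0 7)(4 6)(5 8)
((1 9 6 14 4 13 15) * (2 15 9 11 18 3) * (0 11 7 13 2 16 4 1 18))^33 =((0 11)(1 7 13 9 6 14)(2 15 18 3 16 4))^33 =(0 11)(1 9)(2 3)(4 18)(6 7)(13 14)(15 16)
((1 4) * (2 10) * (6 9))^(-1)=(1 4)(2 10)(6 9)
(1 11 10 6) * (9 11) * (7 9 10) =[0, 10, 2, 3, 4, 5, 1, 9, 8, 11, 6, 7] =(1 10 6)(7 9 11)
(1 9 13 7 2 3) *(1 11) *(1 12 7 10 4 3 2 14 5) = (1 9 13 10 4 3 11 12 7 14 5) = [0, 9, 2, 11, 3, 1, 6, 14, 8, 13, 4, 12, 7, 10, 5]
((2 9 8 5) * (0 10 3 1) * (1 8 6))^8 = (0 1 6 9 2 5 8 3 10) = ((0 10 3 8 5 2 9 6 1))^8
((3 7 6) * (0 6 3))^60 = ((0 6)(3 7))^60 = (7)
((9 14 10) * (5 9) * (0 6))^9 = (0 6)(5 9 14 10) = ((0 6)(5 9 14 10))^9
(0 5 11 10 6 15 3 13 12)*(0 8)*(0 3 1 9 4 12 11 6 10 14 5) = (1 9 4 12 8 3 13 11 14 5 6 15) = [0, 9, 2, 13, 12, 6, 15, 7, 3, 4, 10, 14, 8, 11, 5, 1]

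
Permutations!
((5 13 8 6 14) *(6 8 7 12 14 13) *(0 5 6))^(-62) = ((0 5)(6 13 7 12 14))^(-62) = (6 12 13 14 7)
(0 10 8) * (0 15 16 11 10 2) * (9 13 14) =[2, 1, 0, 3, 4, 5, 6, 7, 15, 13, 8, 10, 12, 14, 9, 16, 11] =(0 2)(8 15 16 11 10)(9 13 14)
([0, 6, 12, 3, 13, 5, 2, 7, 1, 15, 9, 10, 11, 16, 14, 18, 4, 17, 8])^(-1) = [0, 8, 6, 3, 16, 5, 1, 7, 18, 10, 11, 12, 2, 4, 14, 9, 13, 17, 15]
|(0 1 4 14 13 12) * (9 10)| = |(0 1 4 14 13 12)(9 10)| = 6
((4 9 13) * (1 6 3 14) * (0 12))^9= ((0 12)(1 6 3 14)(4 9 13))^9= (0 12)(1 6 3 14)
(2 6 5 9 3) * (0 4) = [4, 1, 6, 2, 0, 9, 5, 7, 8, 3] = (0 4)(2 6 5 9 3)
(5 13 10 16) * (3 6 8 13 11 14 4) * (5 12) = [0, 1, 2, 6, 3, 11, 8, 7, 13, 9, 16, 14, 5, 10, 4, 15, 12] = (3 6 8 13 10 16 12 5 11 14 4)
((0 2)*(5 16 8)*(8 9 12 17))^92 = (5 9 17)(8 16 12)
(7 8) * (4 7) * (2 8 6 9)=(2 8 4 7 6 9)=[0, 1, 8, 3, 7, 5, 9, 6, 4, 2]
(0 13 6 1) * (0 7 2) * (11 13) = (0 11 13 6 1 7 2) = [11, 7, 0, 3, 4, 5, 1, 2, 8, 9, 10, 13, 12, 6]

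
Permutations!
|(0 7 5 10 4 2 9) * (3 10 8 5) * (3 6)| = |(0 7 6 3 10 4 2 9)(5 8)| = 8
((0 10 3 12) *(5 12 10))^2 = ((0 5 12)(3 10))^2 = (0 12 5)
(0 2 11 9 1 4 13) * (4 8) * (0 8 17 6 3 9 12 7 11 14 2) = (1 17 6 3 9)(2 14)(4 13 8)(7 11 12) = [0, 17, 14, 9, 13, 5, 3, 11, 4, 1, 10, 12, 7, 8, 2, 15, 16, 6]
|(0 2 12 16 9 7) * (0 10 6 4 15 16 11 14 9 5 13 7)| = |(0 2 12 11 14 9)(4 15 16 5 13 7 10 6)| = 24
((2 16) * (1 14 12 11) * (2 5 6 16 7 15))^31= (1 11 12 14)(2 7 15)(5 6 16)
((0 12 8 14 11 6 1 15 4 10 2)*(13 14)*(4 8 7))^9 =(0 4)(1 8 14 6 15 13 11)(2 7)(10 12)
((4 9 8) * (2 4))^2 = ((2 4 9 8))^2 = (2 9)(4 8)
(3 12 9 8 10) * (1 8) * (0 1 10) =(0 1 8)(3 12 9 10) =[1, 8, 2, 12, 4, 5, 6, 7, 0, 10, 3, 11, 9]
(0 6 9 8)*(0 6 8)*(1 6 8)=(0 1 6 9)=[1, 6, 2, 3, 4, 5, 9, 7, 8, 0]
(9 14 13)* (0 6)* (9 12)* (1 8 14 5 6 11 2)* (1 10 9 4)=[11, 8, 10, 3, 1, 6, 0, 7, 14, 5, 9, 2, 4, 12, 13]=(0 11 2 10 9 5 6)(1 8 14 13 12 4)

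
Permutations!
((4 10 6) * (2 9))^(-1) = (2 9)(4 6 10)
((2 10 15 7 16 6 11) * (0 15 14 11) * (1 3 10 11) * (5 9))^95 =((0 15 7 16 6)(1 3 10 14)(2 11)(5 9))^95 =(16)(1 14 10 3)(2 11)(5 9)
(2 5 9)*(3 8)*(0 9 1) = [9, 0, 5, 8, 4, 1, 6, 7, 3, 2] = (0 9 2 5 1)(3 8)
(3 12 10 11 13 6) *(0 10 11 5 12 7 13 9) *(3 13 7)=[10, 1, 2, 3, 4, 12, 13, 7, 8, 0, 5, 9, 11, 6]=(0 10 5 12 11 9)(6 13)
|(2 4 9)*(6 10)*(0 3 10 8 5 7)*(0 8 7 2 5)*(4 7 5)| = |(0 3 10 6 5 2 7 8)(4 9)| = 8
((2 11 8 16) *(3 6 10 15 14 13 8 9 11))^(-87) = (2 10 13)(3 15 8)(6 14 16)(9 11)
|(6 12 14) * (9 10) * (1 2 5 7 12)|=|(1 2 5 7 12 14 6)(9 10)|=14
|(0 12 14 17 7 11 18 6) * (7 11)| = 7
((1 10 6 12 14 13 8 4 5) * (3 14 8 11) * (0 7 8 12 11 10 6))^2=(0 8 5 6 3 13)(1 11 14 10 7 4)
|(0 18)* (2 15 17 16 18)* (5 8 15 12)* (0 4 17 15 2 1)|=|(0 1)(2 12 5 8)(4 17 16 18)|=4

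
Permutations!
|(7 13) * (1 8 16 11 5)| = 10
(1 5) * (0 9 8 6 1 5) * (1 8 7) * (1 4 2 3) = (0 9 7 4 2 3 1)(6 8) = [9, 0, 3, 1, 2, 5, 8, 4, 6, 7]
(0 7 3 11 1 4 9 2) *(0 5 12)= (0 7 3 11 1 4 9 2 5 12)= [7, 4, 5, 11, 9, 12, 6, 3, 8, 2, 10, 1, 0]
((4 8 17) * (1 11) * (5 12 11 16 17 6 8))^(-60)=(1 4 11 17 12 16 5)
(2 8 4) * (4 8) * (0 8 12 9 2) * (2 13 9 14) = (0 8 12 14 2 4)(9 13) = [8, 1, 4, 3, 0, 5, 6, 7, 12, 13, 10, 11, 14, 9, 2]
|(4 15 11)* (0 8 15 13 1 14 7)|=|(0 8 15 11 4 13 1 14 7)|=9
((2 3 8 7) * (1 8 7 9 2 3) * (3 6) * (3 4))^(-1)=((1 8 9 2)(3 7 6 4))^(-1)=(1 2 9 8)(3 4 6 7)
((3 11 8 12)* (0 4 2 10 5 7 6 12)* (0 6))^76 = ((0 4 2 10 5 7)(3 11 8 6 12))^76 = (0 5 2)(3 11 8 6 12)(4 7 10)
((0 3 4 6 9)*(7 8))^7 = ((0 3 4 6 9)(7 8))^7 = (0 4 9 3 6)(7 8)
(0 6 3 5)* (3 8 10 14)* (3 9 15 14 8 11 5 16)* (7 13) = (0 6 11 5)(3 16)(7 13)(8 10)(9 15 14) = [6, 1, 2, 16, 4, 0, 11, 13, 10, 15, 8, 5, 12, 7, 9, 14, 3]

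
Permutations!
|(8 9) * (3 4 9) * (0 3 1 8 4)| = 2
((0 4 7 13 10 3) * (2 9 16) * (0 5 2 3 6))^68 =(0 7 10)(2 3 9 5 16)(4 13 6)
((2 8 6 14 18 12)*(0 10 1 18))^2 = (0 1 12 8 14 10 18 2 6)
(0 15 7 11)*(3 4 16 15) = [3, 1, 2, 4, 16, 5, 6, 11, 8, 9, 10, 0, 12, 13, 14, 7, 15] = (0 3 4 16 15 7 11)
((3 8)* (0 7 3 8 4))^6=(8)(0 3)(4 7)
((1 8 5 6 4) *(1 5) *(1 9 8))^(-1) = ((4 5 6)(8 9))^(-1) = (4 6 5)(8 9)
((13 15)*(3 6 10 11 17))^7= (3 10 17 6 11)(13 15)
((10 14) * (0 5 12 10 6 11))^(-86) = ((0 5 12 10 14 6 11))^(-86) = (0 6 10 5 11 14 12)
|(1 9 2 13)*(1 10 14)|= |(1 9 2 13 10 14)|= 6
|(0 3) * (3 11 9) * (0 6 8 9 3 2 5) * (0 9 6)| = |(0 11 3)(2 5 9)(6 8)| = 6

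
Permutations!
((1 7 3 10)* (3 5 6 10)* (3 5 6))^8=((1 7 6 10)(3 5))^8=(10)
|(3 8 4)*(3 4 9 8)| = 2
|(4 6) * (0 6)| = 3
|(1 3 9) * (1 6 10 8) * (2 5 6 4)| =|(1 3 9 4 2 5 6 10 8)| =9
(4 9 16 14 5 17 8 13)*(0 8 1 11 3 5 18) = (0 8 13 4 9 16 14 18)(1 11 3 5 17) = [8, 11, 2, 5, 9, 17, 6, 7, 13, 16, 10, 3, 12, 4, 18, 15, 14, 1, 0]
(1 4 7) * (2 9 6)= (1 4 7)(2 9 6)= [0, 4, 9, 3, 7, 5, 2, 1, 8, 6]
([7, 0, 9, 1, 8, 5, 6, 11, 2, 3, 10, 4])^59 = (0 2 7 9 11 3 4 1 8)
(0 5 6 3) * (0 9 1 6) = [5, 6, 2, 9, 4, 0, 3, 7, 8, 1] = (0 5)(1 6 3 9)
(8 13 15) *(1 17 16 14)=(1 17 16 14)(8 13 15)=[0, 17, 2, 3, 4, 5, 6, 7, 13, 9, 10, 11, 12, 15, 1, 8, 14, 16]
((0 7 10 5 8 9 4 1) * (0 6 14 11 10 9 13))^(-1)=((0 7 9 4 1 6 14 11 10 5 8 13))^(-1)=(0 13 8 5 10 11 14 6 1 4 9 7)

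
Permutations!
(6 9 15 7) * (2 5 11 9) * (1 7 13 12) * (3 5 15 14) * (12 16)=(1 7 6 2 15 13 16 12)(3 5 11 9 14)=[0, 7, 15, 5, 4, 11, 2, 6, 8, 14, 10, 9, 1, 16, 3, 13, 12]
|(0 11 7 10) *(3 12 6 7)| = |(0 11 3 12 6 7 10)| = 7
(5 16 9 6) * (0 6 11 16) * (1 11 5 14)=(0 6 14 1 11 16 9 5)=[6, 11, 2, 3, 4, 0, 14, 7, 8, 5, 10, 16, 12, 13, 1, 15, 9]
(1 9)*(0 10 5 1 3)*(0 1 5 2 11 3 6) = [10, 9, 11, 1, 4, 5, 0, 7, 8, 6, 2, 3] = (0 10 2 11 3 1 9 6)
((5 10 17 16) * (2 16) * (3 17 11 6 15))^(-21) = ((2 16 5 10 11 6 15 3 17))^(-21) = (2 15 10)(3 11 16)(5 17 6)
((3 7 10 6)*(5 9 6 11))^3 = ((3 7 10 11 5 9 6))^3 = (3 11 6 10 9 7 5)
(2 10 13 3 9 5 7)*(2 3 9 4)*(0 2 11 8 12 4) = (0 2 10 13 9 5 7 3)(4 11 8 12) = [2, 1, 10, 0, 11, 7, 6, 3, 12, 5, 13, 8, 4, 9]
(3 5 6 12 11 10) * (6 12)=(3 5 12 11 10)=[0, 1, 2, 5, 4, 12, 6, 7, 8, 9, 3, 10, 11]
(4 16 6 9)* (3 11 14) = (3 11 14)(4 16 6 9) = [0, 1, 2, 11, 16, 5, 9, 7, 8, 4, 10, 14, 12, 13, 3, 15, 6]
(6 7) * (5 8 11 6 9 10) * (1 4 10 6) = (1 4 10 5 8 11)(6 7 9) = [0, 4, 2, 3, 10, 8, 7, 9, 11, 6, 5, 1]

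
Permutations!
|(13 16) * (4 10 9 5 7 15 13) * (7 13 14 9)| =9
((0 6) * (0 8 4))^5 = ((0 6 8 4))^5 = (0 6 8 4)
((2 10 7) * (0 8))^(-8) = (2 10 7)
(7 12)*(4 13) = (4 13)(7 12) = [0, 1, 2, 3, 13, 5, 6, 12, 8, 9, 10, 11, 7, 4]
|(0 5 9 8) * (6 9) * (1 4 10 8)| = 8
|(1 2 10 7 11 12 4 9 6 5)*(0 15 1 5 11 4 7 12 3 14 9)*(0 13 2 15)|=|(1 15)(2 10 12 7 4 13)(3 14 9 6 11)|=30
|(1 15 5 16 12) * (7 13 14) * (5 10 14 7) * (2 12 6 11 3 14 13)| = |(1 15 10 13 7 2 12)(3 14 5 16 6 11)| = 42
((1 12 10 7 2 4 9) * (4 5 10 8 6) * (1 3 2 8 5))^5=((1 12 5 10 7 8 6 4 9 3 2))^5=(1 8 2 7 3 10 9 5 4 12 6)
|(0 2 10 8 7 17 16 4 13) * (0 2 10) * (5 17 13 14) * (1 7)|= 35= |(0 10 8 1 7 13 2)(4 14 5 17 16)|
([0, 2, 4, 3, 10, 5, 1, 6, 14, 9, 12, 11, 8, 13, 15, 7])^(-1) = [0, 6, 1, 3, 2, 5, 7, 15, 12, 9, 4, 11, 10, 13, 8, 14]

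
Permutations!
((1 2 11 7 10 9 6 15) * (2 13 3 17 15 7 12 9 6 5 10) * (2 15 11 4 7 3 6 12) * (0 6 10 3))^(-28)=((0 6)(1 13 10 12 9 5 3 17 11 2 4 7 15))^(-28)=(1 7 2 17 5 12 13 15 4 11 3 9 10)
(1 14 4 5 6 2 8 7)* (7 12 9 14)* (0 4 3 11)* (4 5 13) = (0 5 6 2 8 12 9 14 3 11)(1 7)(4 13) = [5, 7, 8, 11, 13, 6, 2, 1, 12, 14, 10, 0, 9, 4, 3]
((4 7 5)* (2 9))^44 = (9)(4 5 7)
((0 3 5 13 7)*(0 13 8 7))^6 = ((0 3 5 8 7 13))^6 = (13)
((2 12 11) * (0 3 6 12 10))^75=((0 3 6 12 11 2 10))^75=(0 2 12 3 10 11 6)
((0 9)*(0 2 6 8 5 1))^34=((0 9 2 6 8 5 1))^34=(0 1 5 8 6 2 9)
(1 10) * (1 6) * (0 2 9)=(0 2 9)(1 10 6)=[2, 10, 9, 3, 4, 5, 1, 7, 8, 0, 6]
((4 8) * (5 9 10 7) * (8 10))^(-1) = ((4 10 7 5 9 8))^(-1) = (4 8 9 5 7 10)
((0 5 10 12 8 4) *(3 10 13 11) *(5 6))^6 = ((0 6 5 13 11 3 10 12 8 4))^6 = (0 10 5 8 11)(3 6 12 13 4)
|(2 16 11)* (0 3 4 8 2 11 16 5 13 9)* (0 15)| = 9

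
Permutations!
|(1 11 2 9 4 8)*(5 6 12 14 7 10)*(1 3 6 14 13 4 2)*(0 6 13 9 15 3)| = |(0 6 12 9 2 15 3 13 4 8)(1 11)(5 14 7 10)| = 20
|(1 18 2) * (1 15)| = 4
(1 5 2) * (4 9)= [0, 5, 1, 3, 9, 2, 6, 7, 8, 4]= (1 5 2)(4 9)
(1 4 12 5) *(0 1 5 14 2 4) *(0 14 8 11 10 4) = (0 1 14 2)(4 12 8 11 10) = [1, 14, 0, 3, 12, 5, 6, 7, 11, 9, 4, 10, 8, 13, 2]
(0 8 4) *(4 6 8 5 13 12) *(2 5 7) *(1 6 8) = [7, 6, 5, 3, 0, 13, 1, 2, 8, 9, 10, 11, 4, 12] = (0 7 2 5 13 12 4)(1 6)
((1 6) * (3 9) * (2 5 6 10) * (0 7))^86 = (1 10 2 5 6)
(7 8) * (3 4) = [0, 1, 2, 4, 3, 5, 6, 8, 7] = (3 4)(7 8)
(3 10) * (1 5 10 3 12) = (1 5 10 12) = [0, 5, 2, 3, 4, 10, 6, 7, 8, 9, 12, 11, 1]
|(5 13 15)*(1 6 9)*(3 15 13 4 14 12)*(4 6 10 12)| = |(1 10 12 3 15 5 6 9)(4 14)| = 8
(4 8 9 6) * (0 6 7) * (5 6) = (0 5 6 4 8 9 7) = [5, 1, 2, 3, 8, 6, 4, 0, 9, 7]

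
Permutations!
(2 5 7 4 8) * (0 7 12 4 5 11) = [7, 1, 11, 3, 8, 12, 6, 5, 2, 9, 10, 0, 4] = (0 7 5 12 4 8 2 11)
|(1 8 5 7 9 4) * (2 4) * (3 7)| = 8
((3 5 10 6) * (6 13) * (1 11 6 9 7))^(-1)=(1 7 9 13 10 5 3 6 11)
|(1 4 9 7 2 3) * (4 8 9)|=|(1 8 9 7 2 3)|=6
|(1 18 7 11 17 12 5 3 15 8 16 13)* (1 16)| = |(1 18 7 11 17 12 5 3 15 8)(13 16)| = 10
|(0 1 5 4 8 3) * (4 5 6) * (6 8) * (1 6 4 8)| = 4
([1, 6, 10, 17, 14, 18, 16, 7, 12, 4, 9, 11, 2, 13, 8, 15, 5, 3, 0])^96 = (18)(2 8 4 10 12 14 9)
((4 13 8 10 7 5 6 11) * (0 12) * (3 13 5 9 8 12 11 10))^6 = (0 7)(3 5)(4 8)(6 13)(9 11)(10 12)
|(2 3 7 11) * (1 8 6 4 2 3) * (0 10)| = |(0 10)(1 8 6 4 2)(3 7 11)| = 30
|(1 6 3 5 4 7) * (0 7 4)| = 6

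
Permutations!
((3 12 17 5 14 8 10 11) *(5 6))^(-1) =(3 11 10 8 14 5 6 17 12)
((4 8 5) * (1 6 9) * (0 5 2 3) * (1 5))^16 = (0 2 4 9 1 3 8 5 6)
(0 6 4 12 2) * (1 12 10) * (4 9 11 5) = [6, 12, 0, 3, 10, 4, 9, 7, 8, 11, 1, 5, 2] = (0 6 9 11 5 4 10 1 12 2)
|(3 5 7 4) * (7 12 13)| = |(3 5 12 13 7 4)| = 6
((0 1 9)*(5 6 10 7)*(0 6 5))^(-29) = ((0 1 9 6 10 7))^(-29) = (0 1 9 6 10 7)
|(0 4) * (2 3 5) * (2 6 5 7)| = |(0 4)(2 3 7)(5 6)| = 6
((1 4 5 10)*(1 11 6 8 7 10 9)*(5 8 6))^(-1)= (1 9 5 11 10 7 8 4)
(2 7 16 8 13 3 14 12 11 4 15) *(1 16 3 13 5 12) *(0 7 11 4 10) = [7, 16, 11, 14, 15, 12, 6, 3, 5, 9, 0, 10, 4, 13, 1, 2, 8] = (0 7 3 14 1 16 8 5 12 4 15 2 11 10)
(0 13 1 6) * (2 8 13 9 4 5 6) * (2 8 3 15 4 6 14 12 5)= (0 9 6)(1 8 13)(2 3 15 4)(5 14 12)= [9, 8, 3, 15, 2, 14, 0, 7, 13, 6, 10, 11, 5, 1, 12, 4]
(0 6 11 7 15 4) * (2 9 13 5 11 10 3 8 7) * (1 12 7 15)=(0 6 10 3 8 15 4)(1 12 7)(2 9 13 5 11)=[6, 12, 9, 8, 0, 11, 10, 1, 15, 13, 3, 2, 7, 5, 14, 4]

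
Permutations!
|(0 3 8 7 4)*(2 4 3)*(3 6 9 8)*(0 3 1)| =|(0 2 4 3 1)(6 9 8 7)| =20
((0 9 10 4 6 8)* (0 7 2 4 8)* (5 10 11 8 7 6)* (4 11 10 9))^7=((0 4 5 9 10 7 2 11 8 6))^7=(0 11 10 4 8 7 5 6 2 9)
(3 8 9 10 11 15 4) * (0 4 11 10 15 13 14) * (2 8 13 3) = (0 4 2 8 9 15 11 3 13 14) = [4, 1, 8, 13, 2, 5, 6, 7, 9, 15, 10, 3, 12, 14, 0, 11]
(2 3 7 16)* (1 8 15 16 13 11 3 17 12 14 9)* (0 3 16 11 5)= (0 3 7 13 5)(1 8 15 11 16 2 17 12 14 9)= [3, 8, 17, 7, 4, 0, 6, 13, 15, 1, 10, 16, 14, 5, 9, 11, 2, 12]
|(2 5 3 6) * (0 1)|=|(0 1)(2 5 3 6)|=4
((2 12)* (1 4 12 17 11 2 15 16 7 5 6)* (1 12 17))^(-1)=(1 2 11 17 4)(5 7 16 15 12 6)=((1 4 17 11 2)(5 6 12 15 16 7))^(-1)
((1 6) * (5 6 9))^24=((1 9 5 6))^24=(9)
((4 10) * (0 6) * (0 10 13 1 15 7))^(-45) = ((0 6 10 4 13 1 15 7))^(-45) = (0 4 15 6 13 7 10 1)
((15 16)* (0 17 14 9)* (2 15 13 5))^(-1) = (0 9 14 17)(2 5 13 16 15)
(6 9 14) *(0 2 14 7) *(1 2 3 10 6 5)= (0 3 10 6 9 7)(1 2 14 5)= [3, 2, 14, 10, 4, 1, 9, 0, 8, 7, 6, 11, 12, 13, 5]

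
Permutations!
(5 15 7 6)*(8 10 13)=[0, 1, 2, 3, 4, 15, 5, 6, 10, 9, 13, 11, 12, 8, 14, 7]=(5 15 7 6)(8 10 13)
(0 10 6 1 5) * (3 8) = (0 10 6 1 5)(3 8) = [10, 5, 2, 8, 4, 0, 1, 7, 3, 9, 6]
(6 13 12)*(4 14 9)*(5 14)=[0, 1, 2, 3, 5, 14, 13, 7, 8, 4, 10, 11, 6, 12, 9]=(4 5 14 9)(6 13 12)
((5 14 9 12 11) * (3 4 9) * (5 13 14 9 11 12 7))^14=((3 4 11 13 14)(5 9 7))^14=(3 14 13 11 4)(5 7 9)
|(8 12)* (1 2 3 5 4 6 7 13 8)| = |(1 2 3 5 4 6 7 13 8 12)| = 10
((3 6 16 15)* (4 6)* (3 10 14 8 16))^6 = ((3 4 6)(8 16 15 10 14))^6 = (8 16 15 10 14)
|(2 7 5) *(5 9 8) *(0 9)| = |(0 9 8 5 2 7)| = 6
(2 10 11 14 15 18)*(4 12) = [0, 1, 10, 3, 12, 5, 6, 7, 8, 9, 11, 14, 4, 13, 15, 18, 16, 17, 2] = (2 10 11 14 15 18)(4 12)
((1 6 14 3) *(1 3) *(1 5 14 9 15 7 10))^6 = (15)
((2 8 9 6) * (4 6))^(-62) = (2 4 8 6 9)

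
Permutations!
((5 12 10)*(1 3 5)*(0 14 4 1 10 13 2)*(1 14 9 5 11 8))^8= ((0 9 5 12 13 2)(1 3 11 8)(4 14))^8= (14)(0 5 13)(2 9 12)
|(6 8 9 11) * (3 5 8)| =6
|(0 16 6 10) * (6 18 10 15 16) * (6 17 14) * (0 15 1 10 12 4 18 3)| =9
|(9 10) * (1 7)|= |(1 7)(9 10)|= 2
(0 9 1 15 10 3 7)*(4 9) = (0 4 9 1 15 10 3 7) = [4, 15, 2, 7, 9, 5, 6, 0, 8, 1, 3, 11, 12, 13, 14, 10]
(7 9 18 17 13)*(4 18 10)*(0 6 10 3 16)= [6, 1, 2, 16, 18, 5, 10, 9, 8, 3, 4, 11, 12, 7, 14, 15, 0, 13, 17]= (0 6 10 4 18 17 13 7 9 3 16)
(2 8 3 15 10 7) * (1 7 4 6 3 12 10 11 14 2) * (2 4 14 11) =[0, 7, 8, 15, 6, 5, 3, 1, 12, 9, 14, 11, 10, 13, 4, 2] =(1 7)(2 8 12 10 14 4 6 3 15)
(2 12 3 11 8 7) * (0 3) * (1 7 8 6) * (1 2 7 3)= (0 1 3 11 6 2 12)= [1, 3, 12, 11, 4, 5, 2, 7, 8, 9, 10, 6, 0]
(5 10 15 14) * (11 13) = (5 10 15 14)(11 13) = [0, 1, 2, 3, 4, 10, 6, 7, 8, 9, 15, 13, 12, 11, 5, 14]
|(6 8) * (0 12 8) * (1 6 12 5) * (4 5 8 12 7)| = |(12)(0 8 7 4 5 1 6)| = 7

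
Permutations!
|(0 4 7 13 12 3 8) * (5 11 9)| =|(0 4 7 13 12 3 8)(5 11 9)| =21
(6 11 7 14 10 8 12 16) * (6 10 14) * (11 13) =(6 13 11 7)(8 12 16 10) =[0, 1, 2, 3, 4, 5, 13, 6, 12, 9, 8, 7, 16, 11, 14, 15, 10]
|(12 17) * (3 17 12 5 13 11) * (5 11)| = 6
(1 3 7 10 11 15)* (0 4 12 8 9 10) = [4, 3, 2, 7, 12, 5, 6, 0, 9, 10, 11, 15, 8, 13, 14, 1] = (0 4 12 8 9 10 11 15 1 3 7)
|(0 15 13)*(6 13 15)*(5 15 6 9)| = 6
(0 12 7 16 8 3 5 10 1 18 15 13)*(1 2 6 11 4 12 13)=[13, 18, 6, 5, 12, 10, 11, 16, 3, 9, 2, 4, 7, 0, 14, 1, 8, 17, 15]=(0 13)(1 18 15)(2 6 11 4 12 7 16 8 3 5 10)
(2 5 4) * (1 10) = (1 10)(2 5 4) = [0, 10, 5, 3, 2, 4, 6, 7, 8, 9, 1]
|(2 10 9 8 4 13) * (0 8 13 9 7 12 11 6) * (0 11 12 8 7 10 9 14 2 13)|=|(0 7 8 4 14 2 9)(6 11)|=14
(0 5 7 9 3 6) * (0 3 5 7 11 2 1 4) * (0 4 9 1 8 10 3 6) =(0 7 1 9 5 11 2 8 10 3) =[7, 9, 8, 0, 4, 11, 6, 1, 10, 5, 3, 2]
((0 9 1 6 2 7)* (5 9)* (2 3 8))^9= (9)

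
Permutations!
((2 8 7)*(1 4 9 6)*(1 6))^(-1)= (1 9 4)(2 7 8)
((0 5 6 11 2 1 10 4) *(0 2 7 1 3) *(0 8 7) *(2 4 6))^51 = ((0 5 2 3 8 7 1 10 6 11))^51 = (0 5 2 3 8 7 1 10 6 11)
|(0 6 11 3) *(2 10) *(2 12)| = |(0 6 11 3)(2 10 12)| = 12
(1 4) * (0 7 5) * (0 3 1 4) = (0 7 5 3 1) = [7, 0, 2, 1, 4, 3, 6, 5]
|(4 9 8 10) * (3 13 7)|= 12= |(3 13 7)(4 9 8 10)|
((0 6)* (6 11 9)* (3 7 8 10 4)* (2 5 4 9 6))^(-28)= ((0 11 6)(2 5 4 3 7 8 10 9))^(-28)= (0 6 11)(2 7)(3 9)(4 10)(5 8)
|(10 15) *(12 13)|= 2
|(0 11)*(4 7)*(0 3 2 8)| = |(0 11 3 2 8)(4 7)| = 10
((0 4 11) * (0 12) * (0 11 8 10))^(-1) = (0 10 8 4)(11 12)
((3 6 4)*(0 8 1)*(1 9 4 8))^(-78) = ((0 1)(3 6 8 9 4))^(-78) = (3 8 4 6 9)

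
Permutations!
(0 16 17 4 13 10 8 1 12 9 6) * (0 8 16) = (1 12 9 6 8)(4 13 10 16 17) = [0, 12, 2, 3, 13, 5, 8, 7, 1, 6, 16, 11, 9, 10, 14, 15, 17, 4]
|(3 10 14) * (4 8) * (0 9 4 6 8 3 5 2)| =|(0 9 4 3 10 14 5 2)(6 8)| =8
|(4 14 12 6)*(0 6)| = 5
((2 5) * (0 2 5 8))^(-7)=(0 8 2)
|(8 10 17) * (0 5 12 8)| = 6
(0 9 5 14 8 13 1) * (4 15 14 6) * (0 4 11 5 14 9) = (1 4 15 9 14 8 13)(5 6 11) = [0, 4, 2, 3, 15, 6, 11, 7, 13, 14, 10, 5, 12, 1, 8, 9]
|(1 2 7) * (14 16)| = 6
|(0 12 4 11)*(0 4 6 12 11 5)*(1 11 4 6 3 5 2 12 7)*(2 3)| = |(0 4 3 5)(1 11 6 7)(2 12)| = 4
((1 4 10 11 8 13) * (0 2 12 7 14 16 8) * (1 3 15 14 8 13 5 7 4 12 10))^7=(0 11 10 2)(1 12 4)(3 14 13 15 16)(5 7 8)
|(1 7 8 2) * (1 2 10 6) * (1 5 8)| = 4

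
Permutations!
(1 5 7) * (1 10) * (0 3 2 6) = (0 3 2 6)(1 5 7 10) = [3, 5, 6, 2, 4, 7, 0, 10, 8, 9, 1]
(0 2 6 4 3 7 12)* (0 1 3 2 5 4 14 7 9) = [5, 3, 6, 9, 2, 4, 14, 12, 8, 0, 10, 11, 1, 13, 7] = (0 5 4 2 6 14 7 12 1 3 9)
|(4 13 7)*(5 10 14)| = 3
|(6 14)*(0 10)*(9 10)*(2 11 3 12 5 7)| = |(0 9 10)(2 11 3 12 5 7)(6 14)| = 6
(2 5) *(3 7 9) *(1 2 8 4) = (1 2 5 8 4)(3 7 9) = [0, 2, 5, 7, 1, 8, 6, 9, 4, 3]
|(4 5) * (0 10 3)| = 6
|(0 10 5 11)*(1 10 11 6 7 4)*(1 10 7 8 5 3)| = |(0 11)(1 7 4 10 3)(5 6 8)| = 30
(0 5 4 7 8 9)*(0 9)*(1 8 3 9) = [5, 8, 2, 9, 7, 4, 6, 3, 0, 1] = (0 5 4 7 3 9 1 8)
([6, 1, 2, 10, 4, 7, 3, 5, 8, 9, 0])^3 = [10, 1, 2, 6, 4, 7, 0, 5, 8, 9, 3]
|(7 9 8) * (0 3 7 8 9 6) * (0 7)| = |(9)(0 3)(6 7)| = 2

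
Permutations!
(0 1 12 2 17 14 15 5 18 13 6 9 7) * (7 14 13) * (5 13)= [1, 12, 17, 3, 4, 18, 9, 0, 8, 14, 10, 11, 2, 6, 15, 13, 16, 5, 7]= (0 1 12 2 17 5 18 7)(6 9 14 15 13)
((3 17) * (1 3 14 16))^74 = ((1 3 17 14 16))^74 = (1 16 14 17 3)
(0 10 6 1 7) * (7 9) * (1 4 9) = (0 10 6 4 9 7) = [10, 1, 2, 3, 9, 5, 4, 0, 8, 7, 6]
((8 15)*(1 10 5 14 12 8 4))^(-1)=(1 4 15 8 12 14 5 10)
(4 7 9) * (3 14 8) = (3 14 8)(4 7 9) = [0, 1, 2, 14, 7, 5, 6, 9, 3, 4, 10, 11, 12, 13, 8]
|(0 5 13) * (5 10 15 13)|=|(0 10 15 13)|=4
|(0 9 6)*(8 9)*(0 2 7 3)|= 7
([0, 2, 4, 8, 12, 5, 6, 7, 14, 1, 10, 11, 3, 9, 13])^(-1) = (1 9 13 14 8 3 12 4 2)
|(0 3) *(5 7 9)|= 6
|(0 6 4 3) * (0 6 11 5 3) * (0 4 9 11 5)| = 6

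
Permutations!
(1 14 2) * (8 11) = [0, 14, 1, 3, 4, 5, 6, 7, 11, 9, 10, 8, 12, 13, 2] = (1 14 2)(8 11)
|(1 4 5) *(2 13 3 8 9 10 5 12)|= 10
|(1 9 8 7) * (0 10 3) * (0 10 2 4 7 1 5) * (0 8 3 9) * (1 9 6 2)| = |(0 1)(2 4 7 5 8 9 3 10 6)| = 18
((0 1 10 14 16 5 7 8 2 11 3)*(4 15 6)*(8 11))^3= ((0 1 10 14 16 5 7 11 3)(2 8)(4 15 6))^3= (0 14 7)(1 16 11)(2 8)(3 10 5)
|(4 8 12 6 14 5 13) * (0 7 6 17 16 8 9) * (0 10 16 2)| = 14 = |(0 7 6 14 5 13 4 9 10 16 8 12 17 2)|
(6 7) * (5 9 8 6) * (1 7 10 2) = (1 7 5 9 8 6 10 2) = [0, 7, 1, 3, 4, 9, 10, 5, 6, 8, 2]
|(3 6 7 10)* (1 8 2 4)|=4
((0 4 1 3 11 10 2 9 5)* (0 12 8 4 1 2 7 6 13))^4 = (0 10)(1 7)(2 8 5)(3 6)(4 12 9)(11 13)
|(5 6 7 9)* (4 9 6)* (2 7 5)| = 6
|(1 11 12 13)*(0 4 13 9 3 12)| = 15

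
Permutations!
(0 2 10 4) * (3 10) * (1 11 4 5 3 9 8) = (0 2 9 8 1 11 4)(3 10 5) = [2, 11, 9, 10, 0, 3, 6, 7, 1, 8, 5, 4]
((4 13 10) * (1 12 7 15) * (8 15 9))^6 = ((1 12 7 9 8 15)(4 13 10))^6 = (15)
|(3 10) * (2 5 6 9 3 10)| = |(10)(2 5 6 9 3)| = 5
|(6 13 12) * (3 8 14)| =|(3 8 14)(6 13 12)| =3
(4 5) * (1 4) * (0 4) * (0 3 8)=(0 4 5 1 3 8)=[4, 3, 2, 8, 5, 1, 6, 7, 0]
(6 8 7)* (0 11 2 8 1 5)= (0 11 2 8 7 6 1 5)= [11, 5, 8, 3, 4, 0, 1, 6, 7, 9, 10, 2]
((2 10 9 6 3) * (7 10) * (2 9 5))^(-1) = (2 5 10 7)(3 6 9)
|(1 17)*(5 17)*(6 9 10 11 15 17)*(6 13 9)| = |(1 5 13 9 10 11 15 17)| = 8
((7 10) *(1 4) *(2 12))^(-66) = (12)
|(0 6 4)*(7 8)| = |(0 6 4)(7 8)| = 6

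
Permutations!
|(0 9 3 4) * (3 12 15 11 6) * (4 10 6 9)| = 12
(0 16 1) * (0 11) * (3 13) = (0 16 1 11)(3 13) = [16, 11, 2, 13, 4, 5, 6, 7, 8, 9, 10, 0, 12, 3, 14, 15, 1]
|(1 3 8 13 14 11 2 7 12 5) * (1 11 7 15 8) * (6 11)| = |(1 3)(2 15 8 13 14 7 12 5 6 11)| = 10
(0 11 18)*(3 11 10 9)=[10, 1, 2, 11, 4, 5, 6, 7, 8, 3, 9, 18, 12, 13, 14, 15, 16, 17, 0]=(0 10 9 3 11 18)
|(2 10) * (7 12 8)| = 6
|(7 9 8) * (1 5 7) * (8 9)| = 4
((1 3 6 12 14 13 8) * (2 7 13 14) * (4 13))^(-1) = ((14)(1 3 6 12 2 7 4 13 8))^(-1) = (14)(1 8 13 4 7 2 12 6 3)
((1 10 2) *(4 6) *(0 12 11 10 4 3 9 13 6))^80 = (13)(0 10 4 11 1 12 2)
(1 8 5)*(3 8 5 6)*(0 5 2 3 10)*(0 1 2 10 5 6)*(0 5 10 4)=(0 6 10 1 4)(2 3 8 5)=[6, 4, 3, 8, 0, 2, 10, 7, 5, 9, 1]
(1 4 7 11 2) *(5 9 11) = (1 4 7 5 9 11 2) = [0, 4, 1, 3, 7, 9, 6, 5, 8, 11, 10, 2]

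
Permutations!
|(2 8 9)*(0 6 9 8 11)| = 5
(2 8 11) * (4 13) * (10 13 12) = (2 8 11)(4 12 10 13) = [0, 1, 8, 3, 12, 5, 6, 7, 11, 9, 13, 2, 10, 4]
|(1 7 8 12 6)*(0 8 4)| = |(0 8 12 6 1 7 4)| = 7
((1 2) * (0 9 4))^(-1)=((0 9 4)(1 2))^(-1)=(0 4 9)(1 2)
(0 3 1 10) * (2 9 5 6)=(0 3 1 10)(2 9 5 6)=[3, 10, 9, 1, 4, 6, 2, 7, 8, 5, 0]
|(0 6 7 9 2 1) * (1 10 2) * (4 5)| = |(0 6 7 9 1)(2 10)(4 5)| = 10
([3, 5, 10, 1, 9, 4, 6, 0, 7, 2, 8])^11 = [3, 5, 10, 1, 9, 4, 6, 0, 7, 2, 8]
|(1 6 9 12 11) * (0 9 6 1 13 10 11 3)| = |(0 9 12 3)(10 11 13)| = 12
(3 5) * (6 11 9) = (3 5)(6 11 9) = [0, 1, 2, 5, 4, 3, 11, 7, 8, 6, 10, 9]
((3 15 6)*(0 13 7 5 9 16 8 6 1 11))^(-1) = (0 11 1 15 3 6 8 16 9 5 7 13)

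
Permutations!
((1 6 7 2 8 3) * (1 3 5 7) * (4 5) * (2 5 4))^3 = (1 6)(2 8)(5 7)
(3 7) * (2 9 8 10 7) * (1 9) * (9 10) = (1 10 7 3 2)(8 9) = [0, 10, 1, 2, 4, 5, 6, 3, 9, 8, 7]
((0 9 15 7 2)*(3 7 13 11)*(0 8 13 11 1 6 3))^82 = (0 15)(1 8 7 6 13 2 3)(9 11)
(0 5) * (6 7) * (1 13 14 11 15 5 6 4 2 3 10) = (0 6 7 4 2 3 10 1 13 14 11 15 5) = [6, 13, 3, 10, 2, 0, 7, 4, 8, 9, 1, 15, 12, 14, 11, 5]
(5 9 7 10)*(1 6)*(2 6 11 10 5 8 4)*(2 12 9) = [0, 11, 6, 3, 12, 2, 1, 5, 4, 7, 8, 10, 9] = (1 11 10 8 4 12 9 7 5 2 6)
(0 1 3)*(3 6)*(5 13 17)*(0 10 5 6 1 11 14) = (0 11 14)(3 10 5 13 17 6) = [11, 1, 2, 10, 4, 13, 3, 7, 8, 9, 5, 14, 12, 17, 0, 15, 16, 6]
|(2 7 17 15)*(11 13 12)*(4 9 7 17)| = |(2 17 15)(4 9 7)(11 13 12)| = 3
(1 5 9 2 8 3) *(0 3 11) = [3, 5, 8, 1, 4, 9, 6, 7, 11, 2, 10, 0] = (0 3 1 5 9 2 8 11)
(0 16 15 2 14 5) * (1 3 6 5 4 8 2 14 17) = (0 16 15 14 4 8 2 17 1 3 6 5) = [16, 3, 17, 6, 8, 0, 5, 7, 2, 9, 10, 11, 12, 13, 4, 14, 15, 1]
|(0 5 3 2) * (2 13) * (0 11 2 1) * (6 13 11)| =|(0 5 3 11 2 6 13 1)| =8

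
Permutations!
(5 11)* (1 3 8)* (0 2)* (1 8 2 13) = (0 13 1 3 2)(5 11) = [13, 3, 0, 2, 4, 11, 6, 7, 8, 9, 10, 5, 12, 1]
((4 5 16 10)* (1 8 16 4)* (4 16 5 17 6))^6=((1 8 5 16 10)(4 17 6))^6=(17)(1 8 5 16 10)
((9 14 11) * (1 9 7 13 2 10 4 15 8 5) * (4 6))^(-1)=(1 5 8 15 4 6 10 2 13 7 11 14 9)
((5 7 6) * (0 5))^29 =(0 5 7 6)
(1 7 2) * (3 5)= [0, 7, 1, 5, 4, 3, 6, 2]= (1 7 2)(3 5)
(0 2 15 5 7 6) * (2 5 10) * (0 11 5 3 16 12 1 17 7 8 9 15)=(0 3 16 12 1 17 7 6 11 5 8 9 15 10 2)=[3, 17, 0, 16, 4, 8, 11, 6, 9, 15, 2, 5, 1, 13, 14, 10, 12, 7]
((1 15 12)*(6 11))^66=(15)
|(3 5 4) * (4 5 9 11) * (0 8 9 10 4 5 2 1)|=21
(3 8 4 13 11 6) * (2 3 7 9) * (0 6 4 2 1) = (0 6 7 9 1)(2 3 8)(4 13 11) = [6, 0, 3, 8, 13, 5, 7, 9, 2, 1, 10, 4, 12, 11]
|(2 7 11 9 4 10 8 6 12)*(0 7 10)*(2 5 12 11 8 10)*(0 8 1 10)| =|(0 7 1 10)(4 8 6 11 9)(5 12)| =20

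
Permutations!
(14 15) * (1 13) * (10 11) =(1 13)(10 11)(14 15) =[0, 13, 2, 3, 4, 5, 6, 7, 8, 9, 11, 10, 12, 1, 15, 14]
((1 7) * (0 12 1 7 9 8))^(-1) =((0 12 1 9 8))^(-1) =(0 8 9 1 12)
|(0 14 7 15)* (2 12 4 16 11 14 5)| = |(0 5 2 12 4 16 11 14 7 15)| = 10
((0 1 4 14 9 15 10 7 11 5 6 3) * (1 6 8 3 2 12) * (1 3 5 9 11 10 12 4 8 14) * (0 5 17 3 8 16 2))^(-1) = ((0 6)(1 16 2 4)(3 5 14 11 9 15 12 8 17)(7 10))^(-1) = (0 6)(1 4 2 16)(3 17 8 12 15 9 11 14 5)(7 10)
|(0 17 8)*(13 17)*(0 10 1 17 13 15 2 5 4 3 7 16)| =|(0 15 2 5 4 3 7 16)(1 17 8 10)| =8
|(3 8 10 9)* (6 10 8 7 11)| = 6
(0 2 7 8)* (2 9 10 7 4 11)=(0 9 10 7 8)(2 4 11)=[9, 1, 4, 3, 11, 5, 6, 8, 0, 10, 7, 2]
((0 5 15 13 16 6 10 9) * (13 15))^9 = ((0 5 13 16 6 10 9))^9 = (0 13 6 9 5 16 10)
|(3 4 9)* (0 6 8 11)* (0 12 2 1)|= |(0 6 8 11 12 2 1)(3 4 9)|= 21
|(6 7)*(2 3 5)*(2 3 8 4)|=|(2 8 4)(3 5)(6 7)|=6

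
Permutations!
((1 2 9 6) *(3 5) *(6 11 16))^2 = (1 9 16)(2 11 6)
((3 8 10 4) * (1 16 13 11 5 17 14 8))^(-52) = (1 11 14 4 16 5 8 3 13 17 10)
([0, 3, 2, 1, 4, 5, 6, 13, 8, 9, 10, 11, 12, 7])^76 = [0, 1, 2, 3, 4, 5, 6, 7, 8, 9, 10, 11, 12, 13]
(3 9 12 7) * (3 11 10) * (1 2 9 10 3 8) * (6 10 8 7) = [0, 2, 9, 8, 4, 5, 10, 11, 1, 12, 7, 3, 6] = (1 2 9 12 6 10 7 11 3 8)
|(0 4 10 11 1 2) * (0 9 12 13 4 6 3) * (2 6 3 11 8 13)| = |(0 3)(1 6 11)(2 9 12)(4 10 8 13)| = 12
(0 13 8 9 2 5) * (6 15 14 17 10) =[13, 1, 5, 3, 4, 0, 15, 7, 9, 2, 6, 11, 12, 8, 17, 14, 16, 10] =(0 13 8 9 2 5)(6 15 14 17 10)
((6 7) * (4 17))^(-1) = (4 17)(6 7)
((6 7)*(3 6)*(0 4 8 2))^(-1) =((0 4 8 2)(3 6 7))^(-1) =(0 2 8 4)(3 7 6)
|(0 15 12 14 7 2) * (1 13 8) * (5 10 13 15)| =11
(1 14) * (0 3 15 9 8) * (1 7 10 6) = (0 3 15 9 8)(1 14 7 10 6) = [3, 14, 2, 15, 4, 5, 1, 10, 0, 8, 6, 11, 12, 13, 7, 9]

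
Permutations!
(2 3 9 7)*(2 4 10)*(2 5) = [0, 1, 3, 9, 10, 2, 6, 4, 8, 7, 5] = (2 3 9 7 4 10 5)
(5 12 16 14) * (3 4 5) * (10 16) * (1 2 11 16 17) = (1 2 11 16 14 3 4 5 12 10 17) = [0, 2, 11, 4, 5, 12, 6, 7, 8, 9, 17, 16, 10, 13, 3, 15, 14, 1]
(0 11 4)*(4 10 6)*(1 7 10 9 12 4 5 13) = (0 11 9 12 4)(1 7 10 6 5 13) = [11, 7, 2, 3, 0, 13, 5, 10, 8, 12, 6, 9, 4, 1]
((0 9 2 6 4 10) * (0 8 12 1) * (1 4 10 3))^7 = (0 4 10 9 3 8 2 1 12 6)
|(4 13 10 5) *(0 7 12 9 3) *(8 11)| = 20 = |(0 7 12 9 3)(4 13 10 5)(8 11)|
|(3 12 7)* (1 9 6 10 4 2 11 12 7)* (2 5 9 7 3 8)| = 30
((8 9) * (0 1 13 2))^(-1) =(0 2 13 1)(8 9)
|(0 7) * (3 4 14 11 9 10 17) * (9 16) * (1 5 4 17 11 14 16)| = 14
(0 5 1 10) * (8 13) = [5, 10, 2, 3, 4, 1, 6, 7, 13, 9, 0, 11, 12, 8] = (0 5 1 10)(8 13)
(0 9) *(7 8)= (0 9)(7 8)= [9, 1, 2, 3, 4, 5, 6, 8, 7, 0]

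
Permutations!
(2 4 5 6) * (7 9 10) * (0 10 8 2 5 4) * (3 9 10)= (0 3 9 8 2)(5 6)(7 10)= [3, 1, 0, 9, 4, 6, 5, 10, 2, 8, 7]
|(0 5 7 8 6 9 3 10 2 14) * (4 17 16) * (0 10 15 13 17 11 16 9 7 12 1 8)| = 105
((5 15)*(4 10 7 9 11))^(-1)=((4 10 7 9 11)(5 15))^(-1)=(4 11 9 7 10)(5 15)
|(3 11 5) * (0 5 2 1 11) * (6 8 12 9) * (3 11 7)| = 28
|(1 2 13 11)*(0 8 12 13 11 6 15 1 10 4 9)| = 12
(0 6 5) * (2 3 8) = (0 6 5)(2 3 8) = [6, 1, 3, 8, 4, 0, 5, 7, 2]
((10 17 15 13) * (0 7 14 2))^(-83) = ((0 7 14 2)(10 17 15 13))^(-83) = (0 7 14 2)(10 17 15 13)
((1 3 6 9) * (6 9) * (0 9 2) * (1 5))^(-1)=((0 9 5 1 3 2))^(-1)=(0 2 3 1 5 9)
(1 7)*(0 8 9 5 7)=(0 8 9 5 7 1)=[8, 0, 2, 3, 4, 7, 6, 1, 9, 5]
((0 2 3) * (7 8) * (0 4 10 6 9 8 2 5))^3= (0 5)(2 10 8 3 6 7 4 9)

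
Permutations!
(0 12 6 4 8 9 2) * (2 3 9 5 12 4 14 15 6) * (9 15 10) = (0 4 8 5 12 2)(3 15 6 14 10 9) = [4, 1, 0, 15, 8, 12, 14, 7, 5, 3, 9, 11, 2, 13, 10, 6]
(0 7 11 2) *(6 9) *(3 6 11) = (0 7 3 6 9 11 2) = [7, 1, 0, 6, 4, 5, 9, 3, 8, 11, 10, 2]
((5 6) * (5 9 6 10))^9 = (5 10)(6 9)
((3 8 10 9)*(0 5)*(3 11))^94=((0 5)(3 8 10 9 11))^94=(3 11 9 10 8)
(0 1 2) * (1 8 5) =(0 8 5 1 2) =[8, 2, 0, 3, 4, 1, 6, 7, 5]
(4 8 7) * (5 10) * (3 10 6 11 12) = (3 10 5 6 11 12)(4 8 7) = [0, 1, 2, 10, 8, 6, 11, 4, 7, 9, 5, 12, 3]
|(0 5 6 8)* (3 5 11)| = |(0 11 3 5 6 8)| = 6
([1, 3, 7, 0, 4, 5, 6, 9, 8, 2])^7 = (0 1 3)(2 7 9)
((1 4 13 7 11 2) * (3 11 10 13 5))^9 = (13)(1 3)(2 5)(4 11)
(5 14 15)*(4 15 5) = (4 15)(5 14) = [0, 1, 2, 3, 15, 14, 6, 7, 8, 9, 10, 11, 12, 13, 5, 4]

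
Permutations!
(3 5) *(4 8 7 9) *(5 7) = [0, 1, 2, 7, 8, 3, 6, 9, 5, 4] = (3 7 9 4 8 5)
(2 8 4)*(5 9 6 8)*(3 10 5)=(2 3 10 5 9 6 8 4)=[0, 1, 3, 10, 2, 9, 8, 7, 4, 6, 5]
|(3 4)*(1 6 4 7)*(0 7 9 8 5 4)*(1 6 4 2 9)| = |(0 7 6)(1 4 3)(2 9 8 5)| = 12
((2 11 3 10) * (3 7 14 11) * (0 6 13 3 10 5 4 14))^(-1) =(0 7 11 14 4 5 3 13 6)(2 10)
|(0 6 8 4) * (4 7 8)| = |(0 6 4)(7 8)| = 6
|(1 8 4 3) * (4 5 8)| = |(1 4 3)(5 8)| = 6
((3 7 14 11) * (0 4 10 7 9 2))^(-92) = ((0 4 10 7 14 11 3 9 2))^(-92) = (0 9 11 7 4 2 3 14 10)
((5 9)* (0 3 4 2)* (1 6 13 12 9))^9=((0 3 4 2)(1 6 13 12 9 5))^9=(0 3 4 2)(1 12)(5 13)(6 9)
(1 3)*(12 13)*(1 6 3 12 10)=(1 12 13 10)(3 6)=[0, 12, 2, 6, 4, 5, 3, 7, 8, 9, 1, 11, 13, 10]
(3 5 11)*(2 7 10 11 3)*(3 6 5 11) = (2 7 10 3 11)(5 6) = [0, 1, 7, 11, 4, 6, 5, 10, 8, 9, 3, 2]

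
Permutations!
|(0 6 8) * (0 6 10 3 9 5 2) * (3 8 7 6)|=|(0 10 8 3 9 5 2)(6 7)|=14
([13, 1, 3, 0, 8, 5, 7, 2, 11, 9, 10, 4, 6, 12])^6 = (0 3 2 7 6 12 13)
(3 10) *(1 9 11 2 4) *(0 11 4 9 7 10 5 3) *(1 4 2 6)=(0 11 6 1 7 10)(2 9)(3 5)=[11, 7, 9, 5, 4, 3, 1, 10, 8, 2, 0, 6]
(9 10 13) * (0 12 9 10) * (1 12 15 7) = [15, 12, 2, 3, 4, 5, 6, 1, 8, 0, 13, 11, 9, 10, 14, 7] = (0 15 7 1 12 9)(10 13)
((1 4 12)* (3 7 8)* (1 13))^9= ((1 4 12 13)(3 7 8))^9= (1 4 12 13)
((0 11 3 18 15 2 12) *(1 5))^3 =((0 11 3 18 15 2 12)(1 5))^3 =(0 18 12 3 2 11 15)(1 5)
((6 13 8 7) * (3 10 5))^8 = (13)(3 5 10) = ((3 10 5)(6 13 8 7))^8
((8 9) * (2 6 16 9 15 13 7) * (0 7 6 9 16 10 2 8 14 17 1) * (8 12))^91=((0 7 12 8 15 13 6 10 2 9 14 17 1))^91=(17)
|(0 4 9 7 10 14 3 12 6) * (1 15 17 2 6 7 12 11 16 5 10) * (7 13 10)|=17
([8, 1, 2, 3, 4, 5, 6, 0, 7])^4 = (0 8 7)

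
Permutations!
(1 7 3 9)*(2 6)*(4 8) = (1 7 3 9)(2 6)(4 8) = [0, 7, 6, 9, 8, 5, 2, 3, 4, 1]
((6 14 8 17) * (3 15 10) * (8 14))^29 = (3 10 15)(6 17 8)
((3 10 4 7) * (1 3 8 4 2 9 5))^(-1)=(1 5 9 2 10 3)(4 8 7)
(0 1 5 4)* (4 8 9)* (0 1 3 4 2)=(0 3 4 1 5 8 9 2)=[3, 5, 0, 4, 1, 8, 6, 7, 9, 2]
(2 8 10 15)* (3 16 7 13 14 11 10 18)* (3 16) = (2 8 18 16 7 13 14 11 10 15) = [0, 1, 8, 3, 4, 5, 6, 13, 18, 9, 15, 10, 12, 14, 11, 2, 7, 17, 16]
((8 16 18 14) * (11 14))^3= ((8 16 18 11 14))^3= (8 11 16 14 18)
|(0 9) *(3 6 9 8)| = |(0 8 3 6 9)| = 5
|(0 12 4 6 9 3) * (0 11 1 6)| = |(0 12 4)(1 6 9 3 11)| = 15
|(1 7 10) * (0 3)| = |(0 3)(1 7 10)| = 6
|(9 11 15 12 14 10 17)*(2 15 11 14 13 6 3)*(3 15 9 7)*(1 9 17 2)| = |(1 9 14 10 2 17 7 3)(6 15 12 13)| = 8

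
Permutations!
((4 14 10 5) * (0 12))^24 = ((0 12)(4 14 10 5))^24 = (14)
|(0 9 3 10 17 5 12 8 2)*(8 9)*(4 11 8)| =30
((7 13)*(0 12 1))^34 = (13)(0 12 1)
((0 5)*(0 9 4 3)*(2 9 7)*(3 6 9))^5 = (4 9 6)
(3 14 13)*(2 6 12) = [0, 1, 6, 14, 4, 5, 12, 7, 8, 9, 10, 11, 2, 3, 13] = (2 6 12)(3 14 13)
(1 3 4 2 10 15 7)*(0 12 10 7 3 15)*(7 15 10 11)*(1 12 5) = (0 5 1 10)(2 15 3 4)(7 12 11) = [5, 10, 15, 4, 2, 1, 6, 12, 8, 9, 0, 7, 11, 13, 14, 3]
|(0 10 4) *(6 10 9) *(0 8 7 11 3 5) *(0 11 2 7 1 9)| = |(1 9 6 10 4 8)(2 7)(3 5 11)| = 6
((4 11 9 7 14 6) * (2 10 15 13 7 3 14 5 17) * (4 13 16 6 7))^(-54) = ((2 10 15 16 6 13 4 11 9 3 14 7 5 17))^(-54) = (2 15 6 4 9 14 5)(3 7 17 10 16 13 11)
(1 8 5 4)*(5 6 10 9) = (1 8 6 10 9 5 4) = [0, 8, 2, 3, 1, 4, 10, 7, 6, 5, 9]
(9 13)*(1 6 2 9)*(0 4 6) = (0 4 6 2 9 13 1) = [4, 0, 9, 3, 6, 5, 2, 7, 8, 13, 10, 11, 12, 1]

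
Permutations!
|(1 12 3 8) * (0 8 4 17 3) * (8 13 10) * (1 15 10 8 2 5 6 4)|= 13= |(0 13 8 15 10 2 5 6 4 17 3 1 12)|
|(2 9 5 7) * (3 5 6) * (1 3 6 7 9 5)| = |(1 3)(2 5 9 7)| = 4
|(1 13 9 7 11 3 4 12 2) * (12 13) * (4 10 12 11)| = 12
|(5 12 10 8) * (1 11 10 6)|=|(1 11 10 8 5 12 6)|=7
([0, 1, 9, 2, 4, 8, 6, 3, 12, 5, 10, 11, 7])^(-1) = (2 3 7 12 8 5 9)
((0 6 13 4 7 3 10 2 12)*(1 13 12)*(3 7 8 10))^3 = (1 8)(2 4)(10 13)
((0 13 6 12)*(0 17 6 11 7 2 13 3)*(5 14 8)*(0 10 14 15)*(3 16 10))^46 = (0 8 16 5 10 15 14)(2 11)(6 12 17)(7 13)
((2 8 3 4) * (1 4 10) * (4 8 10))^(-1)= ((1 8 3 4 2 10))^(-1)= (1 10 2 4 3 8)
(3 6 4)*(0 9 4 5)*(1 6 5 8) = (0 9 4 3 5)(1 6 8) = [9, 6, 2, 5, 3, 0, 8, 7, 1, 4]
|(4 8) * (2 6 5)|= 6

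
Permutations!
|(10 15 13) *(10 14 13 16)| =6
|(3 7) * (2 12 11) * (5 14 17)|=|(2 12 11)(3 7)(5 14 17)|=6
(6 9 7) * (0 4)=(0 4)(6 9 7)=[4, 1, 2, 3, 0, 5, 9, 6, 8, 7]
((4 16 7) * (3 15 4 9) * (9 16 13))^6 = (16)(3 15 4 13 9)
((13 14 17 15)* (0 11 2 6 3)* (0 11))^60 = ((2 6 3 11)(13 14 17 15))^60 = (17)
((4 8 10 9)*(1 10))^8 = (1 4 10 8 9)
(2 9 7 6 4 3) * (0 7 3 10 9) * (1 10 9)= (0 7 6 4 9 3 2)(1 10)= [7, 10, 0, 2, 9, 5, 4, 6, 8, 3, 1]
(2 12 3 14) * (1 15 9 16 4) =(1 15 9 16 4)(2 12 3 14) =[0, 15, 12, 14, 1, 5, 6, 7, 8, 16, 10, 11, 3, 13, 2, 9, 4]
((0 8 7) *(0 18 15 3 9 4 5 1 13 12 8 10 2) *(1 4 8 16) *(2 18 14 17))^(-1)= (0 2 17 14 7 8 9 3 15 18 10)(1 16 12 13)(4 5)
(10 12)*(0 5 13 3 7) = (0 5 13 3 7)(10 12) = [5, 1, 2, 7, 4, 13, 6, 0, 8, 9, 12, 11, 10, 3]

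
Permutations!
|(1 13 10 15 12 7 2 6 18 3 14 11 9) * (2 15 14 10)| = 30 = |(1 13 2 6 18 3 10 14 11 9)(7 15 12)|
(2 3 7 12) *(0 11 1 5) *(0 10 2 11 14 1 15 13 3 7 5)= (0 14 1)(2 7 12 11 15 13 3 5 10)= [14, 0, 7, 5, 4, 10, 6, 12, 8, 9, 2, 15, 11, 3, 1, 13]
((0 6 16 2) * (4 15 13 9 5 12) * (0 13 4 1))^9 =((0 6 16 2 13 9 5 12 1)(4 15))^9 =(16)(4 15)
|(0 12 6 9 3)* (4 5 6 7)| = |(0 12 7 4 5 6 9 3)| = 8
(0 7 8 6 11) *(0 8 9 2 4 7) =[0, 1, 4, 3, 7, 5, 11, 9, 6, 2, 10, 8] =(2 4 7 9)(6 11 8)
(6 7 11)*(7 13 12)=(6 13 12 7 11)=[0, 1, 2, 3, 4, 5, 13, 11, 8, 9, 10, 6, 7, 12]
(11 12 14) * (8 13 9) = (8 13 9)(11 12 14) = [0, 1, 2, 3, 4, 5, 6, 7, 13, 8, 10, 12, 14, 9, 11]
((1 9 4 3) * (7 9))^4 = ((1 7 9 4 3))^4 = (1 3 4 9 7)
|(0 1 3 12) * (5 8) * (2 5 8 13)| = 12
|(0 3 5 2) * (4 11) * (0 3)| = |(2 3 5)(4 11)| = 6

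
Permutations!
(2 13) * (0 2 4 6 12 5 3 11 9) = [2, 1, 13, 11, 6, 3, 12, 7, 8, 0, 10, 9, 5, 4] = (0 2 13 4 6 12 5 3 11 9)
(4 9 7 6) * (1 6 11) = [0, 6, 2, 3, 9, 5, 4, 11, 8, 7, 10, 1] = (1 6 4 9 7 11)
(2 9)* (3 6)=(2 9)(3 6)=[0, 1, 9, 6, 4, 5, 3, 7, 8, 2]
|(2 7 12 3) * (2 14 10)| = |(2 7 12 3 14 10)| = 6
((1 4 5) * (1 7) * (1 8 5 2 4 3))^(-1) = ((1 3)(2 4)(5 7 8))^(-1) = (1 3)(2 4)(5 8 7)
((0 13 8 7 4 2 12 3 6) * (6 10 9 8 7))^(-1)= (0 6 8 9 10 3 12 2 4 7 13)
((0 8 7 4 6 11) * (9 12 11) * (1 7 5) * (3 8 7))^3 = ((0 7 4 6 9 12 11)(1 3 8 5))^3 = (0 6 11 4 12 7 9)(1 5 8 3)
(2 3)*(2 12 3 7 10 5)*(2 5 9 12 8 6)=[0, 1, 7, 8, 4, 5, 2, 10, 6, 12, 9, 11, 3]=(2 7 10 9 12 3 8 6)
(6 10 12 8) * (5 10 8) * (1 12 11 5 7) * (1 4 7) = (1 12)(4 7)(5 10 11)(6 8) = [0, 12, 2, 3, 7, 10, 8, 4, 6, 9, 11, 5, 1]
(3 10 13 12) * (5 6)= (3 10 13 12)(5 6)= [0, 1, 2, 10, 4, 6, 5, 7, 8, 9, 13, 11, 3, 12]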